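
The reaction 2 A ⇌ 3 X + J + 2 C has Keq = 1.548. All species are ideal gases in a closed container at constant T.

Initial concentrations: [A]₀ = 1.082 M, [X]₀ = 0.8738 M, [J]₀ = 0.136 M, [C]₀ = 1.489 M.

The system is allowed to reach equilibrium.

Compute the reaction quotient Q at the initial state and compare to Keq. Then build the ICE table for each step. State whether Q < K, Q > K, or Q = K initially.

Q₀ = 0.1718 vs Keq = 1.548 ⇒ Q<K, forward
Step 1:
                  A         X         J         C
  Initial     1.082    0.8738     0.136     1.489
  Change    -0.2108    0.3161    0.1054    0.2108
  Equil      0.8712      1.19    0.2414       1.7
  solve Keq expr → x = 0.1054; check Q = 1.548

Q₀ = 0.1718; Q < K (proceeds forward)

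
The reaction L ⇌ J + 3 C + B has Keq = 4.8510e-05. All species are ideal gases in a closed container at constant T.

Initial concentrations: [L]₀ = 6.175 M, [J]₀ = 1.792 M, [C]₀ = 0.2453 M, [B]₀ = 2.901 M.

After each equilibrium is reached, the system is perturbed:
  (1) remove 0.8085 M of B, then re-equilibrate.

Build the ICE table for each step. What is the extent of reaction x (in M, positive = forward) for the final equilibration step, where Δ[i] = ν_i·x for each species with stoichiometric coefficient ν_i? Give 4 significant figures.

x = 0.001555 M

Q₀ = 0.01243 vs Keq = 4.8510e-05 ⇒ Q>K, reverse
Step 1:
                    L           J           C           B
  Initial       6.175       1.792      0.2453       2.901
  Change      0.06857    -0.06857     -0.2057    -0.06857
  Equil         6.244       1.723     0.03959       2.832
  solve Keq expr → x = -0.06857; check Q = 4.8510e-05
Then remove 0.8085 M of B.
Step 2:
                    L           J           C           B
  Initial       6.244       1.723     0.03959       2.024
  Change    -0.001555    0.001555    0.004665    0.001555
  Equil         6.242       1.725     0.04425       2.025
  solve Keq expr → x = 0.001555; check Q = 4.8510e-05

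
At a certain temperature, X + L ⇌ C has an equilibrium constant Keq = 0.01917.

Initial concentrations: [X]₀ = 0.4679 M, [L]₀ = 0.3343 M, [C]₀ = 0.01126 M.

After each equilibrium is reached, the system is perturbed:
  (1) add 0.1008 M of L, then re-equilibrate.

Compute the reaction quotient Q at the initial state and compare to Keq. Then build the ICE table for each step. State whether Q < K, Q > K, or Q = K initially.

Q₀ = 0.07199; Q > K (proceeds reverse)

Q₀ = 0.07199 vs Keq = 0.01917 ⇒ Q>K, reverse
Step 1:
                  X         L         C
  Initial    0.4679    0.3343   0.01126
  Change   0.008135  0.008135 -0.008135
  Equil       0.476    0.3424  0.003125
  solve Keq expr → x = -0.008135; check Q = 0.01917
Then add 0.1008 M of L.
Step 2:
                  X         L         C
  Initial     0.476    0.4432  0.003125
  Change  -9.0395e-04 -9.0395e-04 9.0395e-04
  Equil      0.4751    0.4423  0.004029
  solve Keq expr → x = 9.0395e-04; check Q = 0.01917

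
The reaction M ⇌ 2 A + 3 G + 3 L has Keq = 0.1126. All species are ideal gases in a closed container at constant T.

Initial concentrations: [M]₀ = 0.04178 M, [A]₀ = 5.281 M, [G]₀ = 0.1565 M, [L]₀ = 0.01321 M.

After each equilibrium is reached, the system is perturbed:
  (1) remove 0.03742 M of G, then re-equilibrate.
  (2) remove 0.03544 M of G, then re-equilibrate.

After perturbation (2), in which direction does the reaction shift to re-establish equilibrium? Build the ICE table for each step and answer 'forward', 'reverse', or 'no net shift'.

Q₀ = 5.8981e-06 vs Keq = 0.1126 ⇒ Q<K, forward
Step 1:
                   M          A          G          L
  Initial    0.04178      5.281     0.1565    0.01321
  Change     -0.0346     0.0692     0.1038     0.1038
  Equil     0.007182       5.35     0.2603      0.117
  solve Keq expr → x = 0.0346; check Q = 0.1126
Then remove 0.03742 M of G.
Step 2:
                   M          A          G          L
  Initial   0.007182       5.35     0.2229      0.117
  Change   -0.001694   0.003389   0.005083   0.005083
  Equil     0.005487      5.354      0.228     0.1221
  solve Keq expr → x = 0.001694; check Q = 0.1126
Then remove 0.03544 M of G.
Step 3:
                   M          A          G          L
  Initial   0.005487      5.354     0.1925     0.1221
  Change   -0.001523   0.003046    0.00457    0.00457
  Equil     0.003964      5.357     0.1971     0.1267
  solve Keq expr → x = 0.001523; check Q = 0.1126

Direction: forward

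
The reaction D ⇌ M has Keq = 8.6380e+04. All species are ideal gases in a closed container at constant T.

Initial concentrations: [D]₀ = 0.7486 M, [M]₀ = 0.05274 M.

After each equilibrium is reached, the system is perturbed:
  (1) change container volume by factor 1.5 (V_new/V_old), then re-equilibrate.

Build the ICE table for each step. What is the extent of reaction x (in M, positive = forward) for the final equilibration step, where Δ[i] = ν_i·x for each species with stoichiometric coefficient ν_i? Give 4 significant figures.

x = 0 M

Q₀ = 0.07045 vs Keq = 8.6380e+04 ⇒ Q<K, forward
Step 1:
                  D         M
  I          0.7486   0.05274
  C         -0.7486    0.7486
  E       9.2768e-06    0.8013
  solve Keq expr → x = 0.7486; check Q = 8.6380e+04
Then change container volume by factor 1.5 (V_new/V_old).
Step 2:
                  D         M
  I       6.1845e-06    0.5342
  C               0         0
  E       6.1845e-06    0.5342
  solve Keq expr → x = 0; check Q = 8.6380e+04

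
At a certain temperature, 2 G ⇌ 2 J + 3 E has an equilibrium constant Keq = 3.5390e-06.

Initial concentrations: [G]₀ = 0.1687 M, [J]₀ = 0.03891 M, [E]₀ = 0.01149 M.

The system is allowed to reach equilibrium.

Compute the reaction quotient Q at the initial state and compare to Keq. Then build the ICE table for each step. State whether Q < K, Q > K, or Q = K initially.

Q₀ = 8.0696e-08; Q < K (proceeds forward)

Q₀ = 8.0696e-08 vs Keq = 3.5390e-06 ⇒ Q<K, forward
Step 1:
                   G          J          E
  I           0.1687    0.03891    0.01149
  C         -0.01335    0.01335    0.02002
  E           0.1554    0.05226    0.03151
  solve Keq expr → x = 0.006673; check Q = 3.5390e-06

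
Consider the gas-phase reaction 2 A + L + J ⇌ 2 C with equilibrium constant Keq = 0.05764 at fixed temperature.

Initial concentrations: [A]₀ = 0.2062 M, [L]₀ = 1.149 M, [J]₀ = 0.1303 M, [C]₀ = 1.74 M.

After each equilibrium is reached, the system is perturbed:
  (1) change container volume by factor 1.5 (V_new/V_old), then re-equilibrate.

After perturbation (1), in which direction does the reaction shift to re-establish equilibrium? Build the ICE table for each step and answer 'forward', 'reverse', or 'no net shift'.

Direction: reverse

Q₀ = 475.6 vs Keq = 0.05764 ⇒ Q>K, reverse
Step 1:
                  A         L         J         C
  init       0.2062     1.149    0.1303      1.74
  Δ           1.308    0.6539    0.6539    -1.308
  eq          1.514     1.803    0.7842    0.4322
  solve Keq expr → x = -0.6539; check Q = 0.05764
Then change container volume by factor 1.5 (V_new/V_old).
Step 2:
                  A         L         J         C
  init        1.009     1.202    0.5228    0.2881
  Δ         0.07216   0.03608   0.03608  -0.07216
  eq          1.081     1.238    0.5589     0.216
  solve Keq expr → x = -0.03608; check Q = 0.05764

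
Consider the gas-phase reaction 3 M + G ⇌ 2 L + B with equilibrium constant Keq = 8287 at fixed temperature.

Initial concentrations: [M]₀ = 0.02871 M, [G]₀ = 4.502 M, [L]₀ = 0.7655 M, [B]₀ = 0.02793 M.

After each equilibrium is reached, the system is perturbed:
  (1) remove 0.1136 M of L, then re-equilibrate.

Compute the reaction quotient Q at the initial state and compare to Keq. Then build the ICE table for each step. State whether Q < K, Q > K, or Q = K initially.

Q₀ = 153.6; Q < K (proceeds forward)

Q₀ = 153.6 vs Keq = 8287 ⇒ Q<K, forward
Step 1:
                   M          G          L          B
  Initial    0.02871      4.502     0.7655    0.02793
  Change    -0.02044  -0.006812    0.01362   0.006812
  Equil     0.008273      4.495     0.7791    0.03474
  solve Keq expr → x = 0.006812; check Q = 8287
Then remove 0.1136 M of L.
Step 2:
                   M          G          L          B
  Initial   0.008273      4.495     0.6655    0.03474
  Change  -8.0185e-04 -2.6728e-04 5.3457e-04 2.6728e-04
  Equil     0.007471      4.495     0.6661    0.03501
  solve Keq expr → x = 2.6728e-04; check Q = 8287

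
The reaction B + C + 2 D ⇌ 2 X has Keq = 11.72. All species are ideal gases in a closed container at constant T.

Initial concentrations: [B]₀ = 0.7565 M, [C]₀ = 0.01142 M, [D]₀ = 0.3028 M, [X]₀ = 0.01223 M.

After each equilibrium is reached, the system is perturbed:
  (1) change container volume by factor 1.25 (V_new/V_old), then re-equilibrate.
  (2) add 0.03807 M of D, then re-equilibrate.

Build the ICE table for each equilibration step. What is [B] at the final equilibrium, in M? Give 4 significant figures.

[B]_eq = 0.5974 M

Q₀ = 0.1888 vs Keq = 11.72 ⇒ Q<K, forward
Step 1:
                    B           C           D           X
  init         0.7565     0.01142      0.3028     0.01223
  Δ         -0.009946   -0.009946    -0.01989     0.01989
  eq           0.7466    0.001474      0.2829     0.03212
  solve Keq expr → x = 0.009946; check Q = 11.72
Then change container volume by factor 1.25 (V_new/V_old).
Step 2:
                    B           C           D           X
  init         0.5972    0.001179      0.2263      0.0257
  Δ        5.0473e-04  5.0473e-04    0.001009   -0.001009
  eq           0.5977    0.001684      0.2273     0.02469
  solve Keq expr → x = -5.0473e-04; check Q = 11.72
Then add 0.03807 M of D.
Step 3:
                    B           C           D           X
  init         0.5977    0.001684      0.2654     0.02469
  Δ       -3.6596e-04 -3.6596e-04 -7.3192e-04  7.3192e-04
  eq           0.5974    0.001318      0.2647     0.02542
  solve Keq expr → x = 3.6596e-04; check Q = 11.72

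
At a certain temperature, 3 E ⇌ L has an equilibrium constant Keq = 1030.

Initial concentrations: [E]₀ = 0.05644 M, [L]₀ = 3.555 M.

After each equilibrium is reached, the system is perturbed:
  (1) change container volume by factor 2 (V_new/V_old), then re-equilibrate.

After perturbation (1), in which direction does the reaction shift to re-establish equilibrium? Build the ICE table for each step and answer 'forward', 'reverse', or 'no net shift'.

Direction: reverse

Q₀ = 1.9773e+04 vs Keq = 1030 ⇒ Q>K, reverse
Step 1:
                    E           L
  Initial     0.05644       3.555
  Change      0.09424    -0.03141
  Equil        0.1507       3.524
  solve Keq expr → x = -0.03141; check Q = 1030
Then change container volume by factor 2 (V_new/V_old).
Step 2:
                    E           L
  Initial     0.07534       1.762
  Change      0.04392    -0.01464
  Equil        0.1193       1.747
  solve Keq expr → x = -0.01464; check Q = 1030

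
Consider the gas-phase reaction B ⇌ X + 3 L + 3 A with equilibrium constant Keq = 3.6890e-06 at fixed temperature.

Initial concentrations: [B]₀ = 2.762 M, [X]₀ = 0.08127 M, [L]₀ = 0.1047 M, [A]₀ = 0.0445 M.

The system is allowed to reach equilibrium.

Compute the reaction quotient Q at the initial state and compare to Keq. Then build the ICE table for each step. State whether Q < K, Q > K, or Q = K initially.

Q₀ = 2.9760e-09; Q < K (proceeds forward)

Q₀ = 2.9760e-09 vs Keq = 3.6890e-06 ⇒ Q<K, forward
Step 1:
                    B           X           L           A
  I             2.762     0.08127      0.1047      0.0445
  C          -0.04496     0.04496      0.1349      0.1349
  E             2.717      0.1262      0.2396      0.1794
  solve Keq expr → x = 0.04496; check Q = 3.6890e-06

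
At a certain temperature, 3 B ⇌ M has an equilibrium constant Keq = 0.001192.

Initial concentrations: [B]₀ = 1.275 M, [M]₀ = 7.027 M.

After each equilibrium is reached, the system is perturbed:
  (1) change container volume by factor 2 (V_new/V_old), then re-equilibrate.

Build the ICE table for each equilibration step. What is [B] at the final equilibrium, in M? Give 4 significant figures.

Q₀ = 3.39 vs Keq = 0.001192 ⇒ Q>K, reverse
Step 1:
                  B         M
  Initial     1.275     7.027
  Change      12.24    -4.082
  Equil       13.52     2.945
  solve Keq expr → x = -4.082; check Q = 0.001192
Then change container volume by factor 2 (V_new/V_old).
Step 2:
                  B         M
  Initial      6.76     1.473
  Change      2.008   -0.6693
  Equil       8.768    0.8034
  solve Keq expr → x = -0.6693; check Q = 0.001192

[B]_eq = 8.768 M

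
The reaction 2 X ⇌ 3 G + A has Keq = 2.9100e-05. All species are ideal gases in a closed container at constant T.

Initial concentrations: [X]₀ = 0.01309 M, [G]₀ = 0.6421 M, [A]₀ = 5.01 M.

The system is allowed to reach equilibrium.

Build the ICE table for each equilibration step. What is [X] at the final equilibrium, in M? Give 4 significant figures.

Q₀ = 7740 vs Keq = 2.9100e-05 ⇒ Q>K, reverse
Step 1:
                  X         G         A
  I         0.01309    0.6421      5.01
  C          0.4211   -0.6316   -0.2105
  E          0.4342   0.01046     4.799
  solve Keq expr → x = -0.2105; check Q = 2.9100e-05

[X]_eq = 0.4342 M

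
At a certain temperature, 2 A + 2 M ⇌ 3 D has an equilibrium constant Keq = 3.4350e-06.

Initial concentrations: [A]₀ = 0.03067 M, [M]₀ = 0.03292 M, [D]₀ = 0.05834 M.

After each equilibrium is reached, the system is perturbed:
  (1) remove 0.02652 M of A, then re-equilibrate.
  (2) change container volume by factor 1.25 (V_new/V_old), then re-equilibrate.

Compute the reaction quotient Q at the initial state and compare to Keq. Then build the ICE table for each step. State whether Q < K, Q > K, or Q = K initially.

Q₀ = 194.8; Q > K (proceeds reverse)

Q₀ = 194.8 vs Keq = 3.4350e-06 ⇒ Q>K, reverse
Step 1:
                   A          M          D
  I          0.03067    0.03292    0.05834
  C           0.0386     0.0386    -0.0579
  E          0.06927    0.07152 4.3850e-04
  solve Keq expr → x = -0.0193; check Q = 3.4350e-06
Then remove 0.02652 M of A.
Step 2:
                   A          M          D
  I          0.04275    0.07152 4.3850e-04
  C       8.0005e-05 8.0005e-05 -1.2001e-04
  E          0.04283     0.0716 3.1849e-04
  solve Keq expr → x = -4.0003e-05; check Q = 3.4350e-06
Then change container volume by factor 1.25 (V_new/V_old).
Step 3:
                   A          M          D
  I          0.03426    0.05728 2.5479e-04
  C       1.2117e-05 1.2117e-05 -1.8175e-05
  E          0.03428    0.05729 2.3662e-04
  solve Keq expr → x = -6.0583e-06; check Q = 3.4350e-06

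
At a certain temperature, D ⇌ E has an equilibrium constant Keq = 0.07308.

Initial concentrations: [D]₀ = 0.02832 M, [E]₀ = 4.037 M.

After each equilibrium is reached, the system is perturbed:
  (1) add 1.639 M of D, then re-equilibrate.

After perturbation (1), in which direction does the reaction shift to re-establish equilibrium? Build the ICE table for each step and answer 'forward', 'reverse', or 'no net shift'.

Direction: forward

Q₀ = 142.5 vs Keq = 0.07308 ⇒ Q>K, reverse
Step 1:
                   D          E
  I          0.02832      4.037
  C             3.76      -3.76
  E            3.788     0.2769
  solve Keq expr → x = -3.76; check Q = 0.07308
Then add 1.639 M of D.
Step 2:
                   D          E
  I            5.427     0.2769
  C          -0.1116     0.1116
  E            5.316     0.3885
  solve Keq expr → x = 0.1116; check Q = 0.07308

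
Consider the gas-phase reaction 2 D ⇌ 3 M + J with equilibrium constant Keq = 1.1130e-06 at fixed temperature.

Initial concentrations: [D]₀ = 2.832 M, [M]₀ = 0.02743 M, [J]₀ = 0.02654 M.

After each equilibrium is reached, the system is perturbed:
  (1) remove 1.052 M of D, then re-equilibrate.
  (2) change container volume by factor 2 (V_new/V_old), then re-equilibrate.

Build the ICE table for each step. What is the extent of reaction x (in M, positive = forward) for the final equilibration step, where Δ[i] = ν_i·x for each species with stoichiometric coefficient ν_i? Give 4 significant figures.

x = 0.003734 M

Q₀ = 6.8295e-08 vs Keq = 1.1130e-06 ⇒ Q<K, forward
Step 1:
                  D         M         J
  I           2.832   0.02743   0.02654
  C        -0.02267   0.03401   0.01134
  E           2.809   0.06144   0.03788
  solve Keq expr → x = 0.01134; check Q = 1.1130e-06
Then remove 1.052 M of D.
Step 2:
                  D         M         J
  I           1.757   0.06144   0.03788
  C        0.009517  -0.01428 -0.004758
  E           1.767   0.04716   0.03312
  solve Keq expr → x = -0.004758; check Q = 1.1130e-06
Then change container volume by factor 2 (V_new/V_old).
Step 3:
                  D         M         J
  I          0.8834   0.02358   0.01656
  C       -0.007468    0.0112  0.003734
  E           0.876   0.03478   0.02029
  solve Keq expr → x = 0.003734; check Q = 1.1130e-06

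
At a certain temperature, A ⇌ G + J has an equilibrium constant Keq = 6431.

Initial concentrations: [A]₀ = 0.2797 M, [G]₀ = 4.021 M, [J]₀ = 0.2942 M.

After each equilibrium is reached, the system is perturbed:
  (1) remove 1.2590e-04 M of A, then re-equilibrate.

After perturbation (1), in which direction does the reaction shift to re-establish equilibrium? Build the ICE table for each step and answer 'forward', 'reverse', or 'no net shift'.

Direction: reverse

Q₀ = 4.229 vs Keq = 6431 ⇒ Q<K, forward
Step 1:
                   A          G          J
  I           0.2797      4.021     0.2942
  C          -0.2793     0.2793     0.2793
  E       3.8350e-04        4.3     0.5735
  solve Keq expr → x = 0.2793; check Q = 6431
Then remove 1.2590e-04 M of A.
Step 2:
                   A          G          J
  I       2.5760e-04        4.3     0.5735
  C       1.2580e-04 -1.2580e-04 -1.2580e-04
  E       3.8341e-04        4.3     0.5734
  solve Keq expr → x = -1.2580e-04; check Q = 6431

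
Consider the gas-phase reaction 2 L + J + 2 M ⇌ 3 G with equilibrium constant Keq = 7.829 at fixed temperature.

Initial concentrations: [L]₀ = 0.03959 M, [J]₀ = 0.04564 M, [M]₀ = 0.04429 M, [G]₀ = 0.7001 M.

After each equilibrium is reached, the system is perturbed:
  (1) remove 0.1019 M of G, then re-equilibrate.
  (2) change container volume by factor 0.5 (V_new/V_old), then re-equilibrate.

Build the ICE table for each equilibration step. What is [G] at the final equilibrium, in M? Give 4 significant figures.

[G]_eq = 0.5512 M

Q₀ = 2.4454e+06 vs Keq = 7.829 ⇒ Q>K, reverse
Step 1:
                   L          J          M          G
  Initial    0.03959    0.04564    0.04429     0.7001
  Change      0.2909     0.1454     0.2909    -0.4363
  Equil       0.3305     0.1911     0.3352     0.2638
  solve Keq expr → x = -0.1454; check Q = 7.829
Then remove 0.1019 M of G.
Step 2:
                   L          J          M          G
  Initial     0.3305     0.1911     0.3352     0.1619
  Change    -0.03719    -0.0186   -0.03719    0.05579
  Equil       0.2933     0.1725      0.298     0.2177
  solve Keq expr → x = 0.0186; check Q = 7.829
Then change container volume by factor 0.5 (V_new/V_old).
Step 3:
                   L          J          M          G
  Initial     0.5866      0.345      0.596     0.4353
  Change    -0.07722   -0.03861   -0.07722     0.1158
  Equil       0.5093     0.3064     0.5187     0.5512
  solve Keq expr → x = 0.03861; check Q = 7.829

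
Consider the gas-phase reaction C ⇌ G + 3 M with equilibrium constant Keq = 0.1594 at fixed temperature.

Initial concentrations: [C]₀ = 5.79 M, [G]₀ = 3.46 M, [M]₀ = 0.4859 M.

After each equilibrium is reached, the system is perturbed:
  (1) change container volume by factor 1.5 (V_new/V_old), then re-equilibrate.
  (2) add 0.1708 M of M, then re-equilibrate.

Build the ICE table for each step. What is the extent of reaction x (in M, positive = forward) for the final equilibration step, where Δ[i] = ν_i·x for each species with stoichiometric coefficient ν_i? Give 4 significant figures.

Q₀ = 0.06855 vs Keq = 0.1594 ⇒ Q<K, forward
Step 1:
                   C          G          M
  Initial       5.79       3.46     0.4859
  Change    -0.05094    0.05094     0.1528
  Equil        5.739      3.511     0.6387
  solve Keq expr → x = 0.05094; check Q = 0.1594
Then change container volume by factor 1.5 (V_new/V_old).
Step 2:
                   C          G          M
  Initial      3.826      2.341     0.4258
  Change     -0.0677     0.0677     0.2031
  Equil        3.758      2.408     0.6289
  solve Keq expr → x = 0.0677; check Q = 0.1594
Then add 0.1708 M of M.
Step 3:
                   C          G          M
  Initial      3.758      2.408     0.7997
  Change     0.05432   -0.05432     -0.163
  Equil        3.813      2.354     0.6368
  solve Keq expr → x = -0.05432; check Q = 0.1594

x = -0.05432 M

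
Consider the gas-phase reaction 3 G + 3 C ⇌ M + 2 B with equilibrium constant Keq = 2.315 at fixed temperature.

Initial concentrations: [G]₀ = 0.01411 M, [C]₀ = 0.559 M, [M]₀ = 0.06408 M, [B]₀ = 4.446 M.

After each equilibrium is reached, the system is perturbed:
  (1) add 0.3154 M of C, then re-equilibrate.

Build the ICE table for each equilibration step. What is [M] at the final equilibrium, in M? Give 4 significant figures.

[M]_eq = 0.001239 M

Q₀ = 2.5813e+06 vs Keq = 2.315 ⇒ Q>K, reverse
Step 1:
                   G          C          M          B
  init       0.01411      0.559    0.06408      4.446
  Δ           0.1909     0.1909   -0.06363    -0.1273
  eq           0.205     0.7499 4.5089e-04      4.319
  solve Keq expr → x = -0.06363; check Q = 2.315
Then add 0.3154 M of C.
Step 2:
                   G          C          M          B
  init         0.205      1.065 4.5089e-04      4.319
  Δ        -0.002365  -0.002365 7.8834e-04   0.001577
  eq          0.2026      1.063   0.001239       4.32
  solve Keq expr → x = 7.8834e-04; check Q = 2.315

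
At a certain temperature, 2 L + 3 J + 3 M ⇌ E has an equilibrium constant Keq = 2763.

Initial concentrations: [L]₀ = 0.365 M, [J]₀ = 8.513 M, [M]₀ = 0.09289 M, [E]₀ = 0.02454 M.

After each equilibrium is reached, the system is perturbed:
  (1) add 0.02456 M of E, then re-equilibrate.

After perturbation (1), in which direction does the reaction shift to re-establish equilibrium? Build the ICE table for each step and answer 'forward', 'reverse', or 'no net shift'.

Direction: reverse

Q₀ = 0.3725 vs Keq = 2763 ⇒ Q<K, forward
Step 1:
                    L           J           M           E
  init          0.365       8.513     0.09289     0.02454
  Δ          -0.05728    -0.08591    -0.08591     0.02864
  eq           0.3077       8.427    0.006977     0.05318
  solve Keq expr → x = 0.02864; check Q = 2763
Then add 0.02456 M of E.
Step 2:
                    L           J           M           E
  init         0.3077       8.427    0.006977     0.07774
  Δ        6.1306e-04  9.1960e-04  9.1960e-04 -3.0653e-04
  eq           0.3083       8.428    0.007897     0.07743
  solve Keq expr → x = -3.0653e-04; check Q = 2763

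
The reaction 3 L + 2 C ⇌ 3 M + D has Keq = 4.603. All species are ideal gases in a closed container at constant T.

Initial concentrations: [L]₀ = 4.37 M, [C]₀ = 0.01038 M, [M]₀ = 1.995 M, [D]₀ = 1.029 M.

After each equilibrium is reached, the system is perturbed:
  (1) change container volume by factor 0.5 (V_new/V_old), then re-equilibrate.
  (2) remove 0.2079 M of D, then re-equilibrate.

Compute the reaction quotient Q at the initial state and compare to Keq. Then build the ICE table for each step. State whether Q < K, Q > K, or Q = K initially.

Q₀ = 908.7 vs Keq = 4.603 ⇒ Q>K, reverse
Step 1:
                  L         C         M         D
  init         4.37   0.01038     1.995     1.029
  Δ           0.162     0.108    -0.162    -0.054
  eq          4.532    0.1184     1.833     0.975
  solve Keq expr → x = -0.054; check Q = 4.603
Then change container volume by factor 0.5 (V_new/V_old).
Step 2:
                  L         C         M         D
  init        9.064    0.2368     3.666      1.95
  Δ        -0.08895   -0.0593   0.08895   0.02965
  eq          8.975    0.1775     3.755      1.98
  solve Keq expr → x = 0.02965; check Q = 4.603
Then remove 0.2079 M of D.
Step 3:
                  L         C         M         D
  init        8.975    0.1775     3.755     1.772
  Δ        -0.01231 -0.008207   0.01231  0.004104
  eq          8.963    0.1693     3.767     1.776
  solve Keq expr → x = 0.004104; check Q = 4.603

Q₀ = 908.7; Q > K (proceeds reverse)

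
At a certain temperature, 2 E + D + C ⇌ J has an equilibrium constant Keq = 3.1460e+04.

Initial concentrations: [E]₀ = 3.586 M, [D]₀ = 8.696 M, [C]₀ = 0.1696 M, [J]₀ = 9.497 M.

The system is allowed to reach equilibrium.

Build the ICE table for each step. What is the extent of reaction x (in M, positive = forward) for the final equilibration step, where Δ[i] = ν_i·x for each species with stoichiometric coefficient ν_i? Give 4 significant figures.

x = 0.1696 M

Q₀ = 0.5007 vs Keq = 3.1460e+04 ⇒ Q<K, forward
Step 1:
                   E          D          C          J
  Initial      3.586      8.696     0.1696      9.497
  Change     -0.3392    -0.1696    -0.1696     0.1696
  Equil        3.247      8.526 3.4185e-06      9.667
  solve Keq expr → x = 0.1696; check Q = 3.1460e+04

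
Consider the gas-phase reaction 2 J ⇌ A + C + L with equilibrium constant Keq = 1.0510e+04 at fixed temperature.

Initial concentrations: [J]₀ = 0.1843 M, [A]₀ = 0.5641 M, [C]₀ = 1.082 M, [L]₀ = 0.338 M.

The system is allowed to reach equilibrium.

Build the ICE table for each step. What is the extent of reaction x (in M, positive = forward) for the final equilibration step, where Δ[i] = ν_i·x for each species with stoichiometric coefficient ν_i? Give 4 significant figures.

x = 0.08936 M

Q₀ = 6.074 vs Keq = 1.0510e+04 ⇒ Q<K, forward
Step 1:
                  J         A         C         L
  Initial    0.1843    0.5641     1.082     0.338
  Change    -0.1787   0.08936   0.08936   0.08936
  Equil    0.005579    0.6535     1.171    0.4274
  solve Keq expr → x = 0.08936; check Q = 1.0510e+04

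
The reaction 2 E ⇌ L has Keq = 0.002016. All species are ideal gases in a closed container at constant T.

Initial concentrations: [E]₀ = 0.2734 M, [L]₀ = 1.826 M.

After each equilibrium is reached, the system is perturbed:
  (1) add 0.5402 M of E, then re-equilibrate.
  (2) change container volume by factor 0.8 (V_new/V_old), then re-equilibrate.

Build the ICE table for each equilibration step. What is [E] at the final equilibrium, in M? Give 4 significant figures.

[E]_eq = 5.462 M

Q₀ = 24.43 vs Keq = 0.002016 ⇒ Q>K, reverse
Step 1:
                   E          L
  I           0.2734      1.826
  C            3.592     -1.796
  E            3.865    0.03012
  solve Keq expr → x = -1.796; check Q = 0.002016
Then add 0.5402 M of E.
Step 2:
                   E          L
  I            4.405    0.03012
  C          -0.0174   0.008699
  E            4.388    0.03882
  solve Keq expr → x = 0.008699; check Q = 0.002016
Then change container volume by factor 0.8 (V_new/V_old).
Step 3:
                   E          L
  I            5.485    0.04852
  C         -0.02323    0.01162
  E            5.462    0.06014
  solve Keq expr → x = 0.01162; check Q = 0.002016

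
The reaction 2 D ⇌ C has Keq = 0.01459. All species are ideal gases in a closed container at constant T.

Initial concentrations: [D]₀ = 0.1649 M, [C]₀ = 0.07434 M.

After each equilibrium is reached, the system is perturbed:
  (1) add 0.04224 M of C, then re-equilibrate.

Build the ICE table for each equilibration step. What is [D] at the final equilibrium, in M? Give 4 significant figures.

[D]_eq = 0.3935 M

Q₀ = 2.734 vs Keq = 0.01459 ⇒ Q>K, reverse
Step 1:
                  D         C
  Initial    0.1649   0.07434
  Change     0.1459  -0.07293
  Equil      0.3108  0.001409
  solve Keq expr → x = -0.07293; check Q = 0.01459
Then add 0.04224 M of C.
Step 2:
                  D         C
  Initial    0.3108   0.04365
  Change    0.08278  -0.04139
  Equil      0.3935   0.00226
  solve Keq expr → x = -0.04139; check Q = 0.01459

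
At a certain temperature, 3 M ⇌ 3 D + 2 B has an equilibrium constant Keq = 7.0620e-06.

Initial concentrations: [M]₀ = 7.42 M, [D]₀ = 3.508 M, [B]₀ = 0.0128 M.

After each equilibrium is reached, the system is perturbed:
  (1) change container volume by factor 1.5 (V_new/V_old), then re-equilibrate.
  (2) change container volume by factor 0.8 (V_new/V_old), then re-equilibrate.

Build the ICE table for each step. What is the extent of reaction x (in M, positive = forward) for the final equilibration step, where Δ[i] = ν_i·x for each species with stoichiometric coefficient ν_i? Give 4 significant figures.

x = -0.001013 M

Q₀ = 1.7314e-05 vs Keq = 7.0620e-06 ⇒ Q>K, reverse
Step 1:
                    M           D           B
  Initial        7.42       3.508      0.0128
  Change     0.006884   -0.006884    -0.00459
  Equil         7.427       3.501     0.00821
  solve Keq expr → x = -0.002295; check Q = 7.0620e-06
Then change container volume by factor 1.5 (V_new/V_old).
Step 2:
                    M           D           B
  Initial       4.951       2.334    0.005474
  Change    -0.004058    0.004058    0.002705
  Equil         4.947       2.338    0.008179
  solve Keq expr → x = 0.001353; check Q = 7.0620e-06
Then change container volume by factor 0.8 (V_new/V_old).
Step 3:
                    M           D           B
  Initial       6.184       2.923     0.01022
  Change     0.003039   -0.003039   -0.002026
  Equil         6.187        2.92    0.008198
  solve Keq expr → x = -0.001013; check Q = 7.0620e-06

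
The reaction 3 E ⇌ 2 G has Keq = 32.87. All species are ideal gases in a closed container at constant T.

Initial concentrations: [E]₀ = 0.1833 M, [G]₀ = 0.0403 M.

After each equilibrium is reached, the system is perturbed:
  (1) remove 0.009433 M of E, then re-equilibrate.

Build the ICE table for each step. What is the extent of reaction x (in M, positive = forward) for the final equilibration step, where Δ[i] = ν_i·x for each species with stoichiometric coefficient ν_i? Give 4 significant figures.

Q₀ = 0.2637 vs Keq = 32.87 ⇒ Q<K, forward
Step 1:
                  E         G
  init       0.1833    0.0403
  Δ           -0.11   0.07337
  eq        0.07325    0.1137
  solve Keq expr → x = 0.03668; check Q = 32.87
Then remove 0.009433 M of E.
Step 2:
                  E         G
  init      0.06382    0.1137
  Δ        0.007321 -0.004881
  eq        0.07114    0.1088
  solve Keq expr → x = -0.00244; check Q = 32.87

x = -0.00244 M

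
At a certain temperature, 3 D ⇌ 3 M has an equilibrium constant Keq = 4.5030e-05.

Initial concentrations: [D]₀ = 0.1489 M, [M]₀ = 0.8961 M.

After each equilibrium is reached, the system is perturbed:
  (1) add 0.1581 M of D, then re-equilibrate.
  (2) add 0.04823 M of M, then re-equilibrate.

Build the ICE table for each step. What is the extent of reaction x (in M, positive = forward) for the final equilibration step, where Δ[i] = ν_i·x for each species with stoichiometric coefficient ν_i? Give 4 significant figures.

Q₀ = 218 vs Keq = 4.5030e-05 ⇒ Q>K, reverse
Step 1:
                  D         M
  I          0.1489    0.8961
  C          0.8602   -0.8602
  E           1.009    0.0359
  solve Keq expr → x = -0.2867; check Q = 4.5030e-05
Then add 0.1581 M of D.
Step 2:
                  D         M
  I           1.167    0.0359
  C       -0.005431  0.005431
  E           1.162   0.04133
  solve Keq expr → x = 0.00181; check Q = 4.5030e-05
Then add 0.04823 M of M.
Step 3:
                  D         M
  I           1.162   0.08956
  C         0.04657  -0.04657
  E           1.208   0.04299
  solve Keq expr → x = -0.01552; check Q = 4.5030e-05

x = -0.01552 M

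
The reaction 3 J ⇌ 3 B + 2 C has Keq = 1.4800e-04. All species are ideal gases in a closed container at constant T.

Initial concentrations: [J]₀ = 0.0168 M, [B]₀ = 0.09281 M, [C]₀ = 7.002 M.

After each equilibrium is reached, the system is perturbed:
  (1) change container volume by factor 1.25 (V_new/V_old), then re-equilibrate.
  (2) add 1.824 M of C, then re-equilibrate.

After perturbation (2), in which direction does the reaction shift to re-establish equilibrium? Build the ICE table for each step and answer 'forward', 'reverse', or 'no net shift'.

Q₀ = 8266 vs Keq = 1.4800e-04 ⇒ Q>K, reverse
Step 1:
                  J         B         C
  Initial    0.0168   0.09281     7.002
  Change    0.09124  -0.09124  -0.06083
  Equil       0.108  0.001571     6.941
  solve Keq expr → x = -0.03041; check Q = 1.4800e-04
Then change container volume by factor 1.25 (V_new/V_old).
Step 2:
                  J         B         C
  Initial   0.08643  0.001256     5.553
  Change  -1.9816e-04 1.9816e-04 1.3211e-04
  Equil     0.08623  0.001455     5.553
  solve Keq expr → x = 6.6054e-05; check Q = 1.4800e-04
Then add 1.824 M of C.
Step 3:
                  J         B         C
  Initial   0.08623  0.001455     7.377
  Change  2.4745e-04 -2.4745e-04 -1.6497e-04
  Equil     0.08648  0.001207     7.377
  solve Keq expr → x = -8.2483e-05; check Q = 1.4800e-04

Direction: reverse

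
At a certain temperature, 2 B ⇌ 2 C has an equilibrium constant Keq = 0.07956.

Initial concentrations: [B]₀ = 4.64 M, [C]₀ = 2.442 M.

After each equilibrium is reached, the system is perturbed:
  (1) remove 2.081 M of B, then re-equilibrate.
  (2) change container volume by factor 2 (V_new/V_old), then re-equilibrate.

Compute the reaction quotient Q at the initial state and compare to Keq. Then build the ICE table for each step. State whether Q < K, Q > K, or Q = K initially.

Q₀ = 0.277 vs Keq = 0.07956 ⇒ Q>K, reverse
Step 1:
                   B          C
  I             4.64      2.442
  C           0.8839    -0.8839
  E            5.524      1.558
  solve Keq expr → x = -0.442; check Q = 0.07956
Then remove 2.081 M of B.
Step 2:
                   B          C
  I            3.443      1.558
  C           0.4578    -0.4578
  E            3.901        1.1
  solve Keq expr → x = -0.2289; check Q = 0.07956
Then change container volume by factor 2 (V_new/V_old).
Step 3:
                   B          C
  I             1.95     0.5501
  C                0          0
  E             1.95     0.5501
  solve Keq expr → x = 0; check Q = 0.07956

Q₀ = 0.277; Q > K (proceeds reverse)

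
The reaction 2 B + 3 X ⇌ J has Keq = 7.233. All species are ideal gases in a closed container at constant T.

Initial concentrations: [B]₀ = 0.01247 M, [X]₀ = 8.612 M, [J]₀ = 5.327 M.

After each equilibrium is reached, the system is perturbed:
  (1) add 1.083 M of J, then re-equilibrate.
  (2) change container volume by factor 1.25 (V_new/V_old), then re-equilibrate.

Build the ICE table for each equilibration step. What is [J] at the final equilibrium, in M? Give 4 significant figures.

[J]_eq = 5.11 M

Q₀ = 53.63 vs Keq = 7.233 ⇒ Q>K, reverse
Step 1:
                   B          X          J
  init       0.01247      8.612      5.327
  Δ          0.02127     0.0319   -0.01063
  eq         0.03374      8.644      5.316
  solve Keq expr → x = -0.01063; check Q = 7.233
Then add 1.083 M of J.
Step 2:
                   B          X          J
  init       0.03374      8.644      6.399
  Δ         0.003241   0.004862  -0.001621
  eq         0.03698      8.649      6.398
  solve Keq expr → x = -0.001621; check Q = 7.233
Then change container volume by factor 1.25 (V_new/V_old).
Step 3:
                   B          X          J
  init       0.02958      6.919      5.118
  Δ          0.01636    0.02454  -0.008179
  eq         0.04594      6.944       5.11
  solve Keq expr → x = -0.008179; check Q = 7.233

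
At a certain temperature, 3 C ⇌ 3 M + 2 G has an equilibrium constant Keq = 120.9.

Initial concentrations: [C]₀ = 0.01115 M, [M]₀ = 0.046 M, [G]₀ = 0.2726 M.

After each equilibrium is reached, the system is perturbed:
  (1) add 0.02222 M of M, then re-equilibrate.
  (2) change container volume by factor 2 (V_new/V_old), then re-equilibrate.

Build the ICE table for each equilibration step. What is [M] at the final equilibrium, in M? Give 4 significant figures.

Q₀ = 5.218 vs Keq = 120.9 ⇒ Q<K, forward
Step 1:
                  C         M         G
  Initial   0.01115     0.046    0.2726
  Change  -0.006627  0.006627  0.004418
  Equil    0.004523   0.05263     0.277
  solve Keq expr → x = 0.002209; check Q = 120.9
Then add 0.02222 M of M.
Step 2:
                  C         M         G
  Initial  0.004523   0.07485     0.277
  Change   0.001742 -0.001742 -0.001162
  Equil    0.006265    0.0731    0.2759
  solve Keq expr → x = -5.8076e-04; check Q = 120.9
Then change container volume by factor 2 (V_new/V_old).
Step 3:
                  C         M         G
  Initial  0.003133   0.03655    0.1379
  Change  -0.001093  0.001093 7.2867e-04
  Equil     0.00204   0.03765    0.1387
  solve Keq expr → x = 3.6433e-04; check Q = 120.9

[M]_eq = 0.03765 M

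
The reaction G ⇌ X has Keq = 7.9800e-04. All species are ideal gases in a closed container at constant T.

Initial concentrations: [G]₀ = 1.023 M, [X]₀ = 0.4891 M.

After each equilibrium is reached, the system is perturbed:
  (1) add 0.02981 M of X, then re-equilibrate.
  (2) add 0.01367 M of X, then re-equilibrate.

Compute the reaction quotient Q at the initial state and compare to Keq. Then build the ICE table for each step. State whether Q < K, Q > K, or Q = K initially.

Q₀ = 0.4781 vs Keq = 7.9800e-04 ⇒ Q>K, reverse
Step 1:
                    G           X
  Initial       1.023      0.4891
  Change       0.4879     -0.4879
  Equil         1.511    0.001206
  solve Keq expr → x = -0.4879; check Q = 7.9800e-04
Then add 0.02981 M of X.
Step 2:
                    G           X
  Initial       1.511     0.03102
  Change      0.02979    -0.02979
  Equil         1.541    0.001229
  solve Keq expr → x = -0.02979; check Q = 7.9800e-04
Then add 0.01367 M of X.
Step 3:
                    G           X
  Initial       1.541      0.0149
  Change      0.01366    -0.01366
  Equil         1.554     0.00124
  solve Keq expr → x = -0.01366; check Q = 7.9800e-04

Q₀ = 0.4781; Q > K (proceeds reverse)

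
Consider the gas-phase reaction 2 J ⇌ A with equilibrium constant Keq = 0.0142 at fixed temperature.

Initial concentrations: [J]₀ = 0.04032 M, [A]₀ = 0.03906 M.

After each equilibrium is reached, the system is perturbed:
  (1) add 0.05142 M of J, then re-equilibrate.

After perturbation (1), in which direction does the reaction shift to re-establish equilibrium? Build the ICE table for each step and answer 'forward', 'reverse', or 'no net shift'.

Q₀ = 24.03 vs Keq = 0.0142 ⇒ Q>K, reverse
Step 1:
                  J         A
  init      0.04032   0.03906
  Δ         0.07772  -0.03886
  eq          0.118 1.9787e-04
  solve Keq expr → x = -0.03886; check Q = 0.0142
Then add 0.05142 M of J.
Step 2:
                  J         A
  init       0.1695 1.9787e-04
  Δ       -4.1586e-04 2.0793e-04
  eq          0.169 4.0580e-04
  solve Keq expr → x = 2.0793e-04; check Q = 0.0142

Direction: forward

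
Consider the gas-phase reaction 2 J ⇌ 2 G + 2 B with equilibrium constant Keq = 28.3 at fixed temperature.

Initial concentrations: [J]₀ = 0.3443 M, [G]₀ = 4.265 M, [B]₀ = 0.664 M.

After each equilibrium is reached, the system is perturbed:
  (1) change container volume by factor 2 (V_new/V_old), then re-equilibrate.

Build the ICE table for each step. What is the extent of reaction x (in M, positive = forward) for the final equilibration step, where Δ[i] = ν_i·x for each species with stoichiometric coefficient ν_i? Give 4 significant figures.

Q₀ = 67.66 vs Keq = 28.3 ⇒ Q>K, reverse
Step 1:
                  J         G         B
  init       0.3443     4.265     0.664
  Δ         0.09856  -0.09856  -0.09856
  eq         0.4429     4.166    0.5654
  solve Keq expr → x = -0.04928; check Q = 28.3
Then change container volume by factor 2 (V_new/V_old).
Step 2:
                  J         G         B
  init       0.2214     2.083    0.2827
  Δ        -0.07588   0.07588   0.07588
  eq         0.1455     2.159    0.3586
  solve Keq expr → x = 0.03794; check Q = 28.3

x = 0.03794 M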